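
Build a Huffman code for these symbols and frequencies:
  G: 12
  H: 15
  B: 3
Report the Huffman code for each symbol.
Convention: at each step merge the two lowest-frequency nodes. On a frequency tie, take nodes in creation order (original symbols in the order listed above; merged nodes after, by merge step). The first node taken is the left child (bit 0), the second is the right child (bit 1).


Huffman tree construction:
Step 1: Merge B(3) + G(12) = 15
Step 2: Merge H(15) + (B+G)(15) = 30
Read each symbol's code off the tree from the root (left child = 0, right child = 1).

Codes:
  G: 11 (length 2)
  H: 0 (length 1)
  B: 10 (length 2)
Average code length: 45/30 = 1.5000 bits/symbol


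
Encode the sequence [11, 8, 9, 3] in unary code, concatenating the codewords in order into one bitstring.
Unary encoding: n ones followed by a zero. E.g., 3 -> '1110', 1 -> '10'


Encode each number as n ones followed by a terminating 0:
  11 -> 111111111110 (12 bits)
  8 -> 111111110 (9 bits)
  9 -> 1111111110 (10 bits)
  3 -> 1110 (4 bits)
Total length = 12 + 9 + 10 + 4 = 35 bits.

Unary([11, 8, 9, 3]) = 11111111111011111111011111111101110 (35 bits)


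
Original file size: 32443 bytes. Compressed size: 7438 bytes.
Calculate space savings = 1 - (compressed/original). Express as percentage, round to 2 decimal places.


ratio = compressed/original = 7438/32443 = 0.229264
savings = 1 - ratio = 1 - 0.229264 = 0.770736
as a percentage: 0.770736 * 100 = 77.07%

Space savings = 1 - 7438/32443 = 77.07%


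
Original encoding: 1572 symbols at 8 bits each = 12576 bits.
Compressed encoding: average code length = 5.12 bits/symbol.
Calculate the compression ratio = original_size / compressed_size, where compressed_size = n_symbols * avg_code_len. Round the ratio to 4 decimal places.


original_size = n_symbols * orig_bits = 1572 * 8 = 12576 bits
compressed_size = n_symbols * avg_code_len = 1572 * 5.12 = 8048.64 bits
ratio = original_size / compressed_size = 12576 / 8048.64 = 1.5625

Compression ratio = 1.5625


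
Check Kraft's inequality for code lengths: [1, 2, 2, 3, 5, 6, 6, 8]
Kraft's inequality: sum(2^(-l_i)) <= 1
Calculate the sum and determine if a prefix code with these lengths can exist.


Sum = 2^(-1) + 2^(-2) + 2^(-2) + 2^(-3) + 2^(-5) + 2^(-6) + 2^(-6) + 2^(-8)
    = 0.5 + 0.25 + 0.25 + 0.125 + 0.03125 + 0.015625 + 0.015625 + 0.00390625
    = 305/256 = 1.19140625
Since 1.19140625 > 1, Kraft's inequality is NOT satisfied.
A prefix code with these lengths CANNOT exist.

Kraft sum = 1.19140625. Not satisfied.


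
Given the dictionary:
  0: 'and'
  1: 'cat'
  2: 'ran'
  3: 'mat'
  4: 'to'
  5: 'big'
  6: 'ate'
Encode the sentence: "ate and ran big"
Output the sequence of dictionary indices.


Look up each word in the dictionary:
  'ate' -> 6
  'and' -> 0
  'ran' -> 2
  'big' -> 5

Encoded: [6, 0, 2, 5]


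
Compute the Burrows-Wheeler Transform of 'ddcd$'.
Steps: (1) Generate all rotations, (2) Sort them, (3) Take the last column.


Rotations (sorted):
  0: $ddcd -> last char: d
  1: cd$dd -> last char: d
  2: d$ddc -> last char: c
  3: dcd$d -> last char: d
  4: ddcd$ -> last char: $


BWT = ddcd$


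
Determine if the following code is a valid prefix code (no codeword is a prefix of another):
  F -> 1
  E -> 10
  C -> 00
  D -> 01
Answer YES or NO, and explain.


Checking each pair (does one codeword prefix another?):
  F='1' vs E='10': prefix -- VIOLATION

NO -- this is NOT a valid prefix code. F (1) is a prefix of E (10).


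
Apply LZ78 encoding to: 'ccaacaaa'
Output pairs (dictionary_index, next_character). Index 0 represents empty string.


LZ78 encoding steps:
Dictionary: {0: ''}
Step 1: w='' (idx 0), next='c' -> output (0, 'c'), add 'c' as idx 1
Step 2: w='c' (idx 1), next='a' -> output (1, 'a'), add 'ca' as idx 2
Step 3: w='' (idx 0), next='a' -> output (0, 'a'), add 'a' as idx 3
Step 4: w='ca' (idx 2), next='a' -> output (2, 'a'), add 'caa' as idx 4
Step 5: w='a' (idx 3), end of input -> output (3, '')


Encoded: [(0, 'c'), (1, 'a'), (0, 'a'), (2, 'a'), (3, '')]


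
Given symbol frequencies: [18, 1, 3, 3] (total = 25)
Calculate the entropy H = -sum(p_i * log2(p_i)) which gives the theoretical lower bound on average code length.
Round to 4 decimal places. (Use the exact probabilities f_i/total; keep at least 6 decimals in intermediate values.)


Per-symbol terms -p_i * log2(p_i) with p_i = f_i/25:
  p = 18/25 = 0.720000: log2(p) = -0.473931, -p*log2(p) = 0.341230
  p = 1/25 = 0.040000: log2(p) = -4.643856, -p*log2(p) = 0.185754
  p = 3/25 = 0.120000: log2(p) = -3.058894, -p*log2(p) = 0.367067
  p = 3/25 = 0.120000: log2(p) = -3.058894, -p*log2(p) = 0.367067
H = 0.341230 + 0.185754 + 0.367067 + 0.367067 = 1.261118

H = 1.2611 bits/symbol


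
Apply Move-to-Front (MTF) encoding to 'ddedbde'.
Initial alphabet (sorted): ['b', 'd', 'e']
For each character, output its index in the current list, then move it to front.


MTF encoding:
'd': index 1 in ['b', 'd', 'e'] -> ['d', 'b', 'e']
'd': index 0 in ['d', 'b', 'e'] -> ['d', 'b', 'e']
'e': index 2 in ['d', 'b', 'e'] -> ['e', 'd', 'b']
'd': index 1 in ['e', 'd', 'b'] -> ['d', 'e', 'b']
'b': index 2 in ['d', 'e', 'b'] -> ['b', 'd', 'e']
'd': index 1 in ['b', 'd', 'e'] -> ['d', 'b', 'e']
'e': index 2 in ['d', 'b', 'e'] -> ['e', 'd', 'b']


Output: [1, 0, 2, 1, 2, 1, 2]


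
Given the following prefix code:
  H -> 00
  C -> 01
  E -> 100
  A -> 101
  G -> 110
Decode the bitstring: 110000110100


Decoding step by step:
Bits 110 -> G
Bits 00 -> H
Bits 01 -> C
Bits 101 -> A
Bits 00 -> H


Decoded message: GHCAH


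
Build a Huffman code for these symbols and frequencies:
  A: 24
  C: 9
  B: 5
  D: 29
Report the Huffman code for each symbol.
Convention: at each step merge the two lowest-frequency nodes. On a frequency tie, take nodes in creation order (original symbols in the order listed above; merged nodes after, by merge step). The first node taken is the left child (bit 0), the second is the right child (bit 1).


Huffman tree construction:
Step 1: Merge B(5) + C(9) = 14
Step 2: Merge (B+C)(14) + A(24) = 38
Step 3: Merge D(29) + ((B+C)+A)(38) = 67
Read each symbol's code off the tree from the root (left child = 0, right child = 1).

Codes:
  A: 11 (length 2)
  C: 101 (length 3)
  B: 100 (length 3)
  D: 0 (length 1)
Average code length: 119/67 = 1.7761 bits/symbol


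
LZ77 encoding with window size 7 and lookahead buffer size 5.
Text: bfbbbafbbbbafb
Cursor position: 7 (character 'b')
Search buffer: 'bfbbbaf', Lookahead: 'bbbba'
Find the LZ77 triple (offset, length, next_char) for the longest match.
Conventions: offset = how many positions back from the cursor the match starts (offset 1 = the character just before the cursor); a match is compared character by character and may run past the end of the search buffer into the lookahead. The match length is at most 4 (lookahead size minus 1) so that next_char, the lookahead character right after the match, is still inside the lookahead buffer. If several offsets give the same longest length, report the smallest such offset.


Try each offset into the search buffer:
  offset=1 (pos 6, char 'f'): match length 0
  offset=2 (pos 5, char 'a'): match length 0
  offset=3 (pos 4, char 'b'): match length 1
  offset=4 (pos 3, char 'b'): match length 2
  offset=5 (pos 2, char 'b'): match length 3
  offset=6 (pos 1, char 'f'): match length 0
  offset=7 (pos 0, char 'b'): match length 1
Longest match has length 3 at offset 5.
next_char = character at position 7 + 3 = 10 -> 'b'

Best match: offset=5, length=3 (matching 'bbb' starting at position 2)
LZ77 triple: (5, 3, 'b')


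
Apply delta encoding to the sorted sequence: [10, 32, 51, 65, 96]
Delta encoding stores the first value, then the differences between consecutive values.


First value: 10
Deltas:
  32 - 10 = 22
  51 - 32 = 19
  65 - 51 = 14
  96 - 65 = 31


Delta encoded: [10, 22, 19, 14, 31]


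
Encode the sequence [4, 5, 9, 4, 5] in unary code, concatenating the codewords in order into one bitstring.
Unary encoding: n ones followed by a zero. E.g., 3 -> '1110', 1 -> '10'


Encode each number as n ones followed by a terminating 0:
  4 -> 11110 (5 bits)
  5 -> 111110 (6 bits)
  9 -> 1111111110 (10 bits)
  4 -> 11110 (5 bits)
  5 -> 111110 (6 bits)
Total length = 5 + 6 + 10 + 5 + 6 = 32 bits.

Unary([4, 5, 9, 4, 5]) = 11110111110111111111011110111110 (32 bits)


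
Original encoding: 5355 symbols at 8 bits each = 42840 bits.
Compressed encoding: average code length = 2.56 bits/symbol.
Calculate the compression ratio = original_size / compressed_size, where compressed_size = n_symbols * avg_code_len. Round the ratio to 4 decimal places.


original_size = n_symbols * orig_bits = 5355 * 8 = 42840 bits
compressed_size = n_symbols * avg_code_len = 5355 * 2.56 = 13708.8 bits
ratio = original_size / compressed_size = 42840 / 13708.8 = 3.125

Compression ratio = 3.125


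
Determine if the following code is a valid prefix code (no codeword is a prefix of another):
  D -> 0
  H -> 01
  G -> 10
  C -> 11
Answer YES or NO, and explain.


Checking each pair (does one codeword prefix another?):
  D='0' vs H='01': prefix -- VIOLATION

NO -- this is NOT a valid prefix code. D (0) is a prefix of H (01).


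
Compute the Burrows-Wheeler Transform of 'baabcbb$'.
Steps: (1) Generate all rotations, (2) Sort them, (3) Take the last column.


Rotations (sorted):
  0: $baabcbb -> last char: b
  1: aabcbb$b -> last char: b
  2: abcbb$ba -> last char: a
  3: b$baabcb -> last char: b
  4: baabcbb$ -> last char: $
  5: bb$baabc -> last char: c
  6: bcbb$baa -> last char: a
  7: cbb$baab -> last char: b


BWT = bbab$cab


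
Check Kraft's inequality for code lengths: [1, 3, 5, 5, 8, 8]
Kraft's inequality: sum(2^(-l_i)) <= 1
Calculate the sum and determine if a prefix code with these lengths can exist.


Sum = 2^(-1) + 2^(-3) + 2^(-5) + 2^(-5) + 2^(-8) + 2^(-8)
    = 0.5 + 0.125 + 0.03125 + 0.03125 + 0.00390625 + 0.00390625
    = 178/256 = 0.6953125
Since 0.6953125 <= 1, Kraft's inequality IS satisfied.
A prefix code with these lengths CAN exist.

Kraft sum = 0.6953125. Satisfied.


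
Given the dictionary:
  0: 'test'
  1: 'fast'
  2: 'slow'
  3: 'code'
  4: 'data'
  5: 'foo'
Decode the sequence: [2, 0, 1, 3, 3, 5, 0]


Look up each index in the dictionary:
  2 -> 'slow'
  0 -> 'test'
  1 -> 'fast'
  3 -> 'code'
  3 -> 'code'
  5 -> 'foo'
  0 -> 'test'

Decoded: "slow test fast code code foo test"


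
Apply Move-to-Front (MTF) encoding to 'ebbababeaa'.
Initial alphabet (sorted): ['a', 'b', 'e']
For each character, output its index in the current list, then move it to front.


MTF encoding:
'e': index 2 in ['a', 'b', 'e'] -> ['e', 'a', 'b']
'b': index 2 in ['e', 'a', 'b'] -> ['b', 'e', 'a']
'b': index 0 in ['b', 'e', 'a'] -> ['b', 'e', 'a']
'a': index 2 in ['b', 'e', 'a'] -> ['a', 'b', 'e']
'b': index 1 in ['a', 'b', 'e'] -> ['b', 'a', 'e']
'a': index 1 in ['b', 'a', 'e'] -> ['a', 'b', 'e']
'b': index 1 in ['a', 'b', 'e'] -> ['b', 'a', 'e']
'e': index 2 in ['b', 'a', 'e'] -> ['e', 'b', 'a']
'a': index 2 in ['e', 'b', 'a'] -> ['a', 'e', 'b']
'a': index 0 in ['a', 'e', 'b'] -> ['a', 'e', 'b']


Output: [2, 2, 0, 2, 1, 1, 1, 2, 2, 0]


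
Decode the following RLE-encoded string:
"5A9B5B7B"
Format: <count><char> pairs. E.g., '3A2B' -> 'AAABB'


Expanding each <count><char> pair:
  5A -> 'AAAAA'
  9B -> 'BBBBBBBBB'
  5B -> 'BBBBB'
  7B -> 'BBBBBBB'

Decoded = AAAAABBBBBBBBBBBBBBBBBBBBB


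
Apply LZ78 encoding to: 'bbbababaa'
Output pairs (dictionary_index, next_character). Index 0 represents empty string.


LZ78 encoding steps:
Dictionary: {0: ''}
Step 1: w='' (idx 0), next='b' -> output (0, 'b'), add 'b' as idx 1
Step 2: w='b' (idx 1), next='b' -> output (1, 'b'), add 'bb' as idx 2
Step 3: w='' (idx 0), next='a' -> output (0, 'a'), add 'a' as idx 3
Step 4: w='b' (idx 1), next='a' -> output (1, 'a'), add 'ba' as idx 4
Step 5: w='ba' (idx 4), next='a' -> output (4, 'a'), add 'baa' as idx 5


Encoded: [(0, 'b'), (1, 'b'), (0, 'a'), (1, 'a'), (4, 'a')]


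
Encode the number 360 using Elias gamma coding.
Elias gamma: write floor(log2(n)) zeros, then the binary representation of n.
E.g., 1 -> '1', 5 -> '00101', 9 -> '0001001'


num_bits = floor(log2(360)) + 1 = 9
leading_zeros = num_bits - 1 = 8
binary(360) = 101101000

Elias gamma(360) = '00000000' + '101101000' = 00000000101101000 (17 bits)


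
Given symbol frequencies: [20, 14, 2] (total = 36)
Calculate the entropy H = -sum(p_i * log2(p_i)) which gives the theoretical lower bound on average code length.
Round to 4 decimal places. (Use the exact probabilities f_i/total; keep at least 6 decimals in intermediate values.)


Per-symbol terms -p_i * log2(p_i) with p_i = f_i/36:
  p = 20/36 = 0.555556: log2(p) = -0.847997, -p*log2(p) = 0.471109
  p = 14/36 = 0.388889: log2(p) = -1.362570, -p*log2(p) = 0.529888
  p = 2/36 = 0.055556: log2(p) = -4.169925, -p*log2(p) = 0.231663
H = 0.471109 + 0.529888 + 0.231663 = 1.232660

H = 1.2327 bits/symbol


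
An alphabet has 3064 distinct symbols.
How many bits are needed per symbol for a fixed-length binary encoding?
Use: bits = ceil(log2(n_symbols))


log2(3064) = 11.5812
Bracket: 2^11 = 2048 < 3064 <= 2^12 = 4096
So ceil(log2(3064)) = 12

bits = ceil(log2(3064)) = ceil(11.5812) = 12 bits


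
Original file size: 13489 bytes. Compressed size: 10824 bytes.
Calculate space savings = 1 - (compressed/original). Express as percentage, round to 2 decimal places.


ratio = compressed/original = 10824/13489 = 0.802432
savings = 1 - ratio = 1 - 0.802432 = 0.197568
as a percentage: 0.197568 * 100 = 19.76%

Space savings = 1 - 10824/13489 = 19.76%


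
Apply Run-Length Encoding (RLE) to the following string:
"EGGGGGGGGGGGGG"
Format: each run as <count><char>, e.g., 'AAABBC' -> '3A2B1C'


Scanning runs left to right:
  i=0: run of 'E' x 1 -> '1E'
  i=1: run of 'G' x 13 -> '13G'

RLE = 1E13G


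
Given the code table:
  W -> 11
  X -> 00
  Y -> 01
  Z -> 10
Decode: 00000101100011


Decoding:
00 -> X
00 -> X
01 -> Y
01 -> Y
10 -> Z
00 -> X
11 -> W


Result: XXYYZXW


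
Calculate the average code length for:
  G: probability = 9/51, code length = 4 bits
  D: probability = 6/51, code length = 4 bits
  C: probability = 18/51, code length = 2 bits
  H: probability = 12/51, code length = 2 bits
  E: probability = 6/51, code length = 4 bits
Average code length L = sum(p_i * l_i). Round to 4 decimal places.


Weighted contributions p_i * l_i:
  G: (9/51) * 4 = 36/51
  D: (6/51) * 4 = 24/51
  C: (18/51) * 2 = 36/51
  H: (12/51) * 2 = 24/51
  E: (6/51) * 4 = 24/51
Sum = (36 + 24 + 36 + 24 + 24)/51 = 144/51

L = 144/51 = 2.8235 bits/symbol


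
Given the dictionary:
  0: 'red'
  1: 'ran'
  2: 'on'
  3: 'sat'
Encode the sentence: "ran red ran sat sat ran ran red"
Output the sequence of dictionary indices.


Look up each word in the dictionary:
  'ran' -> 1
  'red' -> 0
  'ran' -> 1
  'sat' -> 3
  'sat' -> 3
  'ran' -> 1
  'ran' -> 1
  'red' -> 0

Encoded: [1, 0, 1, 3, 3, 1, 1, 0]


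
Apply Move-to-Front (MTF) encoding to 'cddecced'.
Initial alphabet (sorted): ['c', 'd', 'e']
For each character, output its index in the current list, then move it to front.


MTF encoding:
'c': index 0 in ['c', 'd', 'e'] -> ['c', 'd', 'e']
'd': index 1 in ['c', 'd', 'e'] -> ['d', 'c', 'e']
'd': index 0 in ['d', 'c', 'e'] -> ['d', 'c', 'e']
'e': index 2 in ['d', 'c', 'e'] -> ['e', 'd', 'c']
'c': index 2 in ['e', 'd', 'c'] -> ['c', 'e', 'd']
'c': index 0 in ['c', 'e', 'd'] -> ['c', 'e', 'd']
'e': index 1 in ['c', 'e', 'd'] -> ['e', 'c', 'd']
'd': index 2 in ['e', 'c', 'd'] -> ['d', 'e', 'c']


Output: [0, 1, 0, 2, 2, 0, 1, 2]


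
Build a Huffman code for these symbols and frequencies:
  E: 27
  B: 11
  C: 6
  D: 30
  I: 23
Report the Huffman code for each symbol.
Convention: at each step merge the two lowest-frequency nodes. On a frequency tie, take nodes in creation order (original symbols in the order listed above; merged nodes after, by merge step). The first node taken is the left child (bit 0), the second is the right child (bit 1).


Huffman tree construction:
Step 1: Merge C(6) + B(11) = 17
Step 2: Merge (C+B)(17) + I(23) = 40
Step 3: Merge E(27) + D(30) = 57
Step 4: Merge ((C+B)+I)(40) + (E+D)(57) = 97
Read each symbol's code off the tree from the root (left child = 0, right child = 1).

Codes:
  E: 10 (length 2)
  B: 001 (length 3)
  C: 000 (length 3)
  D: 11 (length 2)
  I: 01 (length 2)
Average code length: 211/97 = 2.1753 bits/symbol


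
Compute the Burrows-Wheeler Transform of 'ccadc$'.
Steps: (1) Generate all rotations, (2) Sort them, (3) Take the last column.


Rotations (sorted):
  0: $ccadc -> last char: c
  1: adc$cc -> last char: c
  2: c$ccad -> last char: d
  3: cadc$c -> last char: c
  4: ccadc$ -> last char: $
  5: dc$cca -> last char: a


BWT = ccdc$a


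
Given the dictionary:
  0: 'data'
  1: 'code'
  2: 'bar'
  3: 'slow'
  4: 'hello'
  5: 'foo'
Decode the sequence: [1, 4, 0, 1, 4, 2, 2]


Look up each index in the dictionary:
  1 -> 'code'
  4 -> 'hello'
  0 -> 'data'
  1 -> 'code'
  4 -> 'hello'
  2 -> 'bar'
  2 -> 'bar'

Decoded: "code hello data code hello bar bar"


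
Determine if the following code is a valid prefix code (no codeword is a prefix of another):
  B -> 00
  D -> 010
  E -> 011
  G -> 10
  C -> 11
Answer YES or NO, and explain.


Checking each pair (does one codeword prefix another?):
  B='00' vs D='010': no prefix
  B='00' vs E='011': no prefix
  B='00' vs G='10': no prefix
  B='00' vs C='11': no prefix
  D='010' vs B='00': no prefix
  D='010' vs E='011': no prefix
  D='010' vs G='10': no prefix
  D='010' vs C='11': no prefix
  E='011' vs B='00': no prefix
  E='011' vs D='010': no prefix
  E='011' vs G='10': no prefix
  E='011' vs C='11': no prefix
  G='10' vs B='00': no prefix
  G='10' vs D='010': no prefix
  G='10' vs E='011': no prefix
  G='10' vs C='11': no prefix
  C='11' vs B='00': no prefix
  C='11' vs D='010': no prefix
  C='11' vs E='011': no prefix
  C='11' vs G='10': no prefix
No violation found over all pairs.

YES -- this is a valid prefix code. No codeword is a prefix of any other codeword.


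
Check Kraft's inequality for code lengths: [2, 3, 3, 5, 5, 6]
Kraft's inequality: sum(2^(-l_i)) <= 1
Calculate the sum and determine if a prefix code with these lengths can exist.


Sum = 2^(-2) + 2^(-3) + 2^(-3) + 2^(-5) + 2^(-5) + 2^(-6)
    = 0.25 + 0.125 + 0.125 + 0.03125 + 0.03125 + 0.015625
    = 37/64 = 0.578125
Since 0.578125 <= 1, Kraft's inequality IS satisfied.
A prefix code with these lengths CAN exist.

Kraft sum = 0.578125. Satisfied.


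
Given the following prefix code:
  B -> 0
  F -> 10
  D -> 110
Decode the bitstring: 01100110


Decoding step by step:
Bits 0 -> B
Bits 110 -> D
Bits 0 -> B
Bits 110 -> D


Decoded message: BDBD


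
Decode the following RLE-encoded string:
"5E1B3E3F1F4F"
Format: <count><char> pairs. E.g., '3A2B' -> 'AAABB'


Expanding each <count><char> pair:
  5E -> 'EEEEE'
  1B -> 'B'
  3E -> 'EEE'
  3F -> 'FFF'
  1F -> 'F'
  4F -> 'FFFF'

Decoded = EEEEEBEEEFFFFFFFF


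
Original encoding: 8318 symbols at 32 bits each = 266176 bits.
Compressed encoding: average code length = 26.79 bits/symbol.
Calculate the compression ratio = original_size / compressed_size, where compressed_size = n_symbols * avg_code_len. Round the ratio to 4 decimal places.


original_size = n_symbols * orig_bits = 8318 * 32 = 266176 bits
compressed_size = n_symbols * avg_code_len = 8318 * 26.79 = 222839.22 bits
ratio = original_size / compressed_size = 266176 / 222839.22 = 1.1945

Compression ratio = 1.1945


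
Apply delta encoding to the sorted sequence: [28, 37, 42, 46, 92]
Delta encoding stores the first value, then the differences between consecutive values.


First value: 28
Deltas:
  37 - 28 = 9
  42 - 37 = 5
  46 - 42 = 4
  92 - 46 = 46


Delta encoded: [28, 9, 5, 4, 46]


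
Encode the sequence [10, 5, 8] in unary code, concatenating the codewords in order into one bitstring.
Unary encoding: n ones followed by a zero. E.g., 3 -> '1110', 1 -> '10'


Encode each number as n ones followed by a terminating 0:
  10 -> 11111111110 (11 bits)
  5 -> 111110 (6 bits)
  8 -> 111111110 (9 bits)
Total length = 11 + 6 + 9 = 26 bits.

Unary([10, 5, 8]) = 11111111110111110111111110 (26 bits)


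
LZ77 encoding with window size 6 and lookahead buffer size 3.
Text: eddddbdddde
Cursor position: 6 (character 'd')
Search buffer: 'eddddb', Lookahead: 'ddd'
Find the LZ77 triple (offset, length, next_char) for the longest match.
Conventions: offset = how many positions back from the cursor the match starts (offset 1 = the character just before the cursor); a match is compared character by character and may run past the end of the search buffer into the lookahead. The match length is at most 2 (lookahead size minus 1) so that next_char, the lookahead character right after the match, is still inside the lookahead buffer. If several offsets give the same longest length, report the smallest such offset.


Try each offset into the search buffer:
  offset=1 (pos 5, char 'b'): match length 0
  offset=2 (pos 4, char 'd'): match length 1
  offset=3 (pos 3, char 'd'): match length 2
  offset=4 (pos 2, char 'd'): match length 2
  offset=5 (pos 1, char 'd'): match length 2
  offset=6 (pos 0, char 'e'): match length 0
Longest match has length 2, found at offsets 3, 4, 5; take the smallest, offset 3.
next_char = character at position 6 + 2 = 8 -> 'd'

Best match: offset=3, length=2 (matching 'dd' starting at position 3)
LZ77 triple: (3, 2, 'd')


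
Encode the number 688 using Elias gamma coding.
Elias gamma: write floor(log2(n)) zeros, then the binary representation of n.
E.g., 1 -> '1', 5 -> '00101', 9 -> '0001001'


num_bits = floor(log2(688)) + 1 = 10
leading_zeros = num_bits - 1 = 9
binary(688) = 1010110000

Elias gamma(688) = '000000000' + '1010110000' = 0000000001010110000 (19 bits)


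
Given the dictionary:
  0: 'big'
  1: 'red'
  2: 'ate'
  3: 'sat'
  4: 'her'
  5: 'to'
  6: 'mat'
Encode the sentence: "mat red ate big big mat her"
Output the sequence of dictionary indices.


Look up each word in the dictionary:
  'mat' -> 6
  'red' -> 1
  'ate' -> 2
  'big' -> 0
  'big' -> 0
  'mat' -> 6
  'her' -> 4

Encoded: [6, 1, 2, 0, 0, 6, 4]


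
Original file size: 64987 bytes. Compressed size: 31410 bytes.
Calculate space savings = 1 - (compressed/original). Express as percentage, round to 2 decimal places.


ratio = compressed/original = 31410/64987 = 0.483327
savings = 1 - ratio = 1 - 0.483327 = 0.516673
as a percentage: 0.516673 * 100 = 51.67%

Space savings = 1 - 31410/64987 = 51.67%


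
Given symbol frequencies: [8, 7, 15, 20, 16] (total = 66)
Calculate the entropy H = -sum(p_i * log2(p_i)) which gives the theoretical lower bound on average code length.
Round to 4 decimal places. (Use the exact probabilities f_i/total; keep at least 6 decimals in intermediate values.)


Per-symbol terms -p_i * log2(p_i) with p_i = f_i/66:
  p = 8/66 = 0.121212: log2(p) = -3.044394, -p*log2(p) = 0.369017
  p = 7/66 = 0.106061: log2(p) = -3.237039, -p*log2(p) = 0.343322
  p = 15/66 = 0.227273: log2(p) = -2.137504, -p*log2(p) = 0.485796
  p = 20/66 = 0.303030: log2(p) = -1.722466, -p*log2(p) = 0.521959
  p = 16/66 = 0.242424: log2(p) = -2.044394, -p*log2(p) = 0.495611
H = 0.369017 + 0.343322 + 0.485796 + 0.521959 + 0.495611 = 2.215705

H = 2.2157 bits/symbol


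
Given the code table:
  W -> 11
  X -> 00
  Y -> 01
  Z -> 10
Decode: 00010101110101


Decoding:
00 -> X
01 -> Y
01 -> Y
01 -> Y
11 -> W
01 -> Y
01 -> Y


Result: XYYYWYY


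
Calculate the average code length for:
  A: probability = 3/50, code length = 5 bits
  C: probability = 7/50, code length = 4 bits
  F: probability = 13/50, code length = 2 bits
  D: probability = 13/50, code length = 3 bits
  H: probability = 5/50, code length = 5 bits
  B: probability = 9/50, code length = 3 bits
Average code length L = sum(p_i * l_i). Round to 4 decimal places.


Weighted contributions p_i * l_i:
  A: (3/50) * 5 = 15/50
  C: (7/50) * 4 = 28/50
  F: (13/50) * 2 = 26/50
  D: (13/50) * 3 = 39/50
  H: (5/50) * 5 = 25/50
  B: (9/50) * 3 = 27/50
Sum = (15 + 28 + 26 + 39 + 25 + 27)/50 = 160/50

L = 160/50 = 3.2000 bits/symbol


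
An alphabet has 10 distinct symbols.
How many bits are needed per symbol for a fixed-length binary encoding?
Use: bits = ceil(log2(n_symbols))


log2(10) = 3.3219
Bracket: 2^3 = 8 < 10 <= 2^4 = 16
So ceil(log2(10)) = 4

bits = ceil(log2(10)) = ceil(3.3219) = 4 bits


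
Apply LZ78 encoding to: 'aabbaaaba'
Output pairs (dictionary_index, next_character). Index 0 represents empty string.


LZ78 encoding steps:
Dictionary: {0: ''}
Step 1: w='' (idx 0), next='a' -> output (0, 'a'), add 'a' as idx 1
Step 2: w='a' (idx 1), next='b' -> output (1, 'b'), add 'ab' as idx 2
Step 3: w='' (idx 0), next='b' -> output (0, 'b'), add 'b' as idx 3
Step 4: w='a' (idx 1), next='a' -> output (1, 'a'), add 'aa' as idx 4
Step 5: w='ab' (idx 2), next='a' -> output (2, 'a'), add 'aba' as idx 5


Encoded: [(0, 'a'), (1, 'b'), (0, 'b'), (1, 'a'), (2, 'a')]


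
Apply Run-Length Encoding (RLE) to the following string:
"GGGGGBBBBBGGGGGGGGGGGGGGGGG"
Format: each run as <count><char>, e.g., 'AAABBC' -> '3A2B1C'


Scanning runs left to right:
  i=0: run of 'G' x 5 -> '5G'
  i=5: run of 'B' x 5 -> '5B'
  i=10: run of 'G' x 17 -> '17G'

RLE = 5G5B17G


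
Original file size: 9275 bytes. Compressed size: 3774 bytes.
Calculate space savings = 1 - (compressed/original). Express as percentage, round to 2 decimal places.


ratio = compressed/original = 3774/9275 = 0.4069
savings = 1 - ratio = 1 - 0.4069 = 0.5931
as a percentage: 0.5931 * 100 = 59.31%

Space savings = 1 - 3774/9275 = 59.31%


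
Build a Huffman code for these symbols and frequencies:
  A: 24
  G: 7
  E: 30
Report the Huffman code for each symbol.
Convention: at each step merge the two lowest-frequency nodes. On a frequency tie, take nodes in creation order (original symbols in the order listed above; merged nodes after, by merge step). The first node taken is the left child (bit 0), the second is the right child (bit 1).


Huffman tree construction:
Step 1: Merge G(7) + A(24) = 31
Step 2: Merge E(30) + (G+A)(31) = 61
Read each symbol's code off the tree from the root (left child = 0, right child = 1).

Codes:
  A: 11 (length 2)
  G: 10 (length 2)
  E: 0 (length 1)
Average code length: 92/61 = 1.5082 bits/symbol


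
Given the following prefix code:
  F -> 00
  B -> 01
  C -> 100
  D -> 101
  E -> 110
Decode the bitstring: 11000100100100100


Decoding step by step:
Bits 110 -> E
Bits 00 -> F
Bits 100 -> C
Bits 100 -> C
Bits 100 -> C
Bits 100 -> C


Decoded message: EFCCCC


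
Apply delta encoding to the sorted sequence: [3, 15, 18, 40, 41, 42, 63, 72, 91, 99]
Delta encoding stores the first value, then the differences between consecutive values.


First value: 3
Deltas:
  15 - 3 = 12
  18 - 15 = 3
  40 - 18 = 22
  41 - 40 = 1
  42 - 41 = 1
  63 - 42 = 21
  72 - 63 = 9
  91 - 72 = 19
  99 - 91 = 8


Delta encoded: [3, 12, 3, 22, 1, 1, 21, 9, 19, 8]


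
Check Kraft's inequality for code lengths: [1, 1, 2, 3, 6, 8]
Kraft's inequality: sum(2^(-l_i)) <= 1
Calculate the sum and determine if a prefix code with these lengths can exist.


Sum = 2^(-1) + 2^(-1) + 2^(-2) + 2^(-3) + 2^(-6) + 2^(-8)
    = 0.5 + 0.5 + 0.25 + 0.125 + 0.015625 + 0.00390625
    = 357/256 = 1.39453125
Since 1.39453125 > 1, Kraft's inequality is NOT satisfied.
A prefix code with these lengths CANNOT exist.

Kraft sum = 1.39453125. Not satisfied.


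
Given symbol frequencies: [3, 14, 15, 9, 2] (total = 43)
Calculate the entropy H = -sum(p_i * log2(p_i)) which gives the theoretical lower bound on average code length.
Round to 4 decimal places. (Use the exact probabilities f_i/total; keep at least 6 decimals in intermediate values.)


Per-symbol terms -p_i * log2(p_i) with p_i = f_i/43:
  p = 3/43 = 0.069767: log2(p) = -3.841302, -p*log2(p) = 0.267998
  p = 14/43 = 0.325581: log2(p) = -1.618910, -p*log2(p) = 0.527087
  p = 15/43 = 0.348837: log2(p) = -1.519374, -p*log2(p) = 0.530014
  p = 9/43 = 0.209302: log2(p) = -2.256340, -p*log2(p) = 0.472257
  p = 2/43 = 0.046512: log2(p) = -4.426265, -p*log2(p) = 0.205873
H = 0.267998 + 0.527087 + 0.530014 + 0.472257 + 0.205873 = 2.003229

H = 2.0032 bits/symbol


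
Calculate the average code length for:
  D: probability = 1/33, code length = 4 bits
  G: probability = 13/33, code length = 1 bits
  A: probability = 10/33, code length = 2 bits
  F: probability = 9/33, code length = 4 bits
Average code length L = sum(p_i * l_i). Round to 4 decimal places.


Weighted contributions p_i * l_i:
  D: (1/33) * 4 = 4/33
  G: (13/33) * 1 = 13/33
  A: (10/33) * 2 = 20/33
  F: (9/33) * 4 = 36/33
Sum = (4 + 13 + 20 + 36)/33 = 73/33

L = 73/33 = 2.2121 bits/symbol


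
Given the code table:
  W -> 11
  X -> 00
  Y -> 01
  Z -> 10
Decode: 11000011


Decoding:
11 -> W
00 -> X
00 -> X
11 -> W


Result: WXXW


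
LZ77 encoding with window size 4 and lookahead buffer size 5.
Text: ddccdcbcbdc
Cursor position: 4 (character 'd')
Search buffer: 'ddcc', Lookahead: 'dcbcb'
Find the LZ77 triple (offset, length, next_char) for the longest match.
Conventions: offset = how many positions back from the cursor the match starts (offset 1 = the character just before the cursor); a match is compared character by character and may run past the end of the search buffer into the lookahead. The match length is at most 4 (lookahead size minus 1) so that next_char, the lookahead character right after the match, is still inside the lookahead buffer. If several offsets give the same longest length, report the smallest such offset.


Try each offset into the search buffer:
  offset=1 (pos 3, char 'c'): match length 0
  offset=2 (pos 2, char 'c'): match length 0
  offset=3 (pos 1, char 'd'): match length 2
  offset=4 (pos 0, char 'd'): match length 1
Longest match has length 2 at offset 3.
next_char = character at position 4 + 2 = 6 -> 'b'

Best match: offset=3, length=2 (matching 'dc' starting at position 1)
LZ77 triple: (3, 2, 'b')


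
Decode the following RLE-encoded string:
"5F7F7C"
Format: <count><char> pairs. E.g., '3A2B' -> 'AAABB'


Expanding each <count><char> pair:
  5F -> 'FFFFF'
  7F -> 'FFFFFFF'
  7C -> 'CCCCCCC'

Decoded = FFFFFFFFFFFFCCCCCCC


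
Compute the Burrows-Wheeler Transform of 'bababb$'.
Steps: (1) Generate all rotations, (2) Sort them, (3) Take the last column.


Rotations (sorted):
  0: $bababb -> last char: b
  1: ababb$b -> last char: b
  2: abb$bab -> last char: b
  3: b$babab -> last char: b
  4: bababb$ -> last char: $
  5: babb$ba -> last char: a
  6: bb$baba -> last char: a


BWT = bbbb$aa


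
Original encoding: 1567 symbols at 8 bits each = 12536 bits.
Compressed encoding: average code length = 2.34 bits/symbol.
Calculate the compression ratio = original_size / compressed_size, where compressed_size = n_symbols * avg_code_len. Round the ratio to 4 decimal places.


original_size = n_symbols * orig_bits = 1567 * 8 = 12536 bits
compressed_size = n_symbols * avg_code_len = 1567 * 2.34 = 3666.78 bits
ratio = original_size / compressed_size = 12536 / 3666.78 = 3.4188

Compression ratio = 3.4188


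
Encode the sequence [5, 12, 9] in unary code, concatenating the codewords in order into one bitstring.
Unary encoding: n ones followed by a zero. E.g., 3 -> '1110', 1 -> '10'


Encode each number as n ones followed by a terminating 0:
  5 -> 111110 (6 bits)
  12 -> 1111111111110 (13 bits)
  9 -> 1111111110 (10 bits)
Total length = 6 + 13 + 10 = 29 bits.

Unary([5, 12, 9]) = 11111011111111111101111111110 (29 bits)


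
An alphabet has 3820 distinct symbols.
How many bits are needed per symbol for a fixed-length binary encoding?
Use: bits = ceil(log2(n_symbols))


log2(3820) = 11.8994
Bracket: 2^11 = 2048 < 3820 <= 2^12 = 4096
So ceil(log2(3820)) = 12

bits = ceil(log2(3820)) = ceil(11.8994) = 12 bits


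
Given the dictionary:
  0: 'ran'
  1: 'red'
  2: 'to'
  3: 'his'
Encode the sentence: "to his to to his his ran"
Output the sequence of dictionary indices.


Look up each word in the dictionary:
  'to' -> 2
  'his' -> 3
  'to' -> 2
  'to' -> 2
  'his' -> 3
  'his' -> 3
  'ran' -> 0

Encoded: [2, 3, 2, 2, 3, 3, 0]


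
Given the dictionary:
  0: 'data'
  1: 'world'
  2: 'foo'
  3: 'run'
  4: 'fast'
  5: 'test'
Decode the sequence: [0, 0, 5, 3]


Look up each index in the dictionary:
  0 -> 'data'
  0 -> 'data'
  5 -> 'test'
  3 -> 'run'

Decoded: "data data test run"


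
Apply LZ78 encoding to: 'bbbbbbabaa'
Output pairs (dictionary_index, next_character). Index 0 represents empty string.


LZ78 encoding steps:
Dictionary: {0: ''}
Step 1: w='' (idx 0), next='b' -> output (0, 'b'), add 'b' as idx 1
Step 2: w='b' (idx 1), next='b' -> output (1, 'b'), add 'bb' as idx 2
Step 3: w='bb' (idx 2), next='b' -> output (2, 'b'), add 'bbb' as idx 3
Step 4: w='' (idx 0), next='a' -> output (0, 'a'), add 'a' as idx 4
Step 5: w='b' (idx 1), next='a' -> output (1, 'a'), add 'ba' as idx 5
Step 6: w='a' (idx 4), end of input -> output (4, '')


Encoded: [(0, 'b'), (1, 'b'), (2, 'b'), (0, 'a'), (1, 'a'), (4, '')]


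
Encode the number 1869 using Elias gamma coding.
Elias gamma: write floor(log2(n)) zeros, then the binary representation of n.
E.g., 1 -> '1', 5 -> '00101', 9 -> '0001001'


num_bits = floor(log2(1869)) + 1 = 11
leading_zeros = num_bits - 1 = 10
binary(1869) = 11101001101

Elias gamma(1869) = '0000000000' + '11101001101' = 000000000011101001101 (21 bits)


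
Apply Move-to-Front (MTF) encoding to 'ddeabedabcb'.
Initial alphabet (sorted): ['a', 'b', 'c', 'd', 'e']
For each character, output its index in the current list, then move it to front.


MTF encoding:
'd': index 3 in ['a', 'b', 'c', 'd', 'e'] -> ['d', 'a', 'b', 'c', 'e']
'd': index 0 in ['d', 'a', 'b', 'c', 'e'] -> ['d', 'a', 'b', 'c', 'e']
'e': index 4 in ['d', 'a', 'b', 'c', 'e'] -> ['e', 'd', 'a', 'b', 'c']
'a': index 2 in ['e', 'd', 'a', 'b', 'c'] -> ['a', 'e', 'd', 'b', 'c']
'b': index 3 in ['a', 'e', 'd', 'b', 'c'] -> ['b', 'a', 'e', 'd', 'c']
'e': index 2 in ['b', 'a', 'e', 'd', 'c'] -> ['e', 'b', 'a', 'd', 'c']
'd': index 3 in ['e', 'b', 'a', 'd', 'c'] -> ['d', 'e', 'b', 'a', 'c']
'a': index 3 in ['d', 'e', 'b', 'a', 'c'] -> ['a', 'd', 'e', 'b', 'c']
'b': index 3 in ['a', 'd', 'e', 'b', 'c'] -> ['b', 'a', 'd', 'e', 'c']
'c': index 4 in ['b', 'a', 'd', 'e', 'c'] -> ['c', 'b', 'a', 'd', 'e']
'b': index 1 in ['c', 'b', 'a', 'd', 'e'] -> ['b', 'c', 'a', 'd', 'e']


Output: [3, 0, 4, 2, 3, 2, 3, 3, 3, 4, 1]


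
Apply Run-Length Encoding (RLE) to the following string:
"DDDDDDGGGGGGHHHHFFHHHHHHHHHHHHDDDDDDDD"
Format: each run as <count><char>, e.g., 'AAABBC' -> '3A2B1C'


Scanning runs left to right:
  i=0: run of 'D' x 6 -> '6D'
  i=6: run of 'G' x 6 -> '6G'
  i=12: run of 'H' x 4 -> '4H'
  i=16: run of 'F' x 2 -> '2F'
  i=18: run of 'H' x 12 -> '12H'
  i=30: run of 'D' x 8 -> '8D'

RLE = 6D6G4H2F12H8D


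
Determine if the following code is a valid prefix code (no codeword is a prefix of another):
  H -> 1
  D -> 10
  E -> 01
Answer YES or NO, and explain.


Checking each pair (does one codeword prefix another?):
  H='1' vs D='10': prefix -- VIOLATION

NO -- this is NOT a valid prefix code. H (1) is a prefix of D (10).


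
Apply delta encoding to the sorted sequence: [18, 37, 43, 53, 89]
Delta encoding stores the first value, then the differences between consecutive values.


First value: 18
Deltas:
  37 - 18 = 19
  43 - 37 = 6
  53 - 43 = 10
  89 - 53 = 36


Delta encoded: [18, 19, 6, 10, 36]


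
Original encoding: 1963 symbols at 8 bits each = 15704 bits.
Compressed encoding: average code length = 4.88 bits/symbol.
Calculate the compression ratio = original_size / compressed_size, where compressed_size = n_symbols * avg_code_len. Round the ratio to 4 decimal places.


original_size = n_symbols * orig_bits = 1963 * 8 = 15704 bits
compressed_size = n_symbols * avg_code_len = 1963 * 4.88 = 9579.44 bits
ratio = original_size / compressed_size = 15704 / 9579.44 = 1.6393

Compression ratio = 1.6393


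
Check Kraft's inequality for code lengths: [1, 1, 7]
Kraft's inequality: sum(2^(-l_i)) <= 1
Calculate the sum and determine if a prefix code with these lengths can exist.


Sum = 2^(-1) + 2^(-1) + 2^(-7)
    = 0.5 + 0.5 + 0.0078125
    = 129/128 = 1.0078125
Since 1.0078125 > 1, Kraft's inequality is NOT satisfied.
A prefix code with these lengths CANNOT exist.

Kraft sum = 1.0078125. Not satisfied.


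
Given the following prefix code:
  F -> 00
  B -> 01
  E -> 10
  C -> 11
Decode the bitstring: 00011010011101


Decoding step by step:
Bits 00 -> F
Bits 01 -> B
Bits 10 -> E
Bits 10 -> E
Bits 01 -> B
Bits 11 -> C
Bits 01 -> B


Decoded message: FBEEBCB


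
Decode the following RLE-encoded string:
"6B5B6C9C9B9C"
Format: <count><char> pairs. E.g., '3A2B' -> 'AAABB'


Expanding each <count><char> pair:
  6B -> 'BBBBBB'
  5B -> 'BBBBB'
  6C -> 'CCCCCC'
  9C -> 'CCCCCCCCC'
  9B -> 'BBBBBBBBB'
  9C -> 'CCCCCCCCC'

Decoded = BBBBBBBBBBBCCCCCCCCCCCCCCCBBBBBBBBBCCCCCCCCC


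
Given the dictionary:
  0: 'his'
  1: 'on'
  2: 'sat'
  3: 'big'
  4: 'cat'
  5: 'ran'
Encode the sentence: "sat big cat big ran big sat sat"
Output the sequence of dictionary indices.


Look up each word in the dictionary:
  'sat' -> 2
  'big' -> 3
  'cat' -> 4
  'big' -> 3
  'ran' -> 5
  'big' -> 3
  'sat' -> 2
  'sat' -> 2

Encoded: [2, 3, 4, 3, 5, 3, 2, 2]


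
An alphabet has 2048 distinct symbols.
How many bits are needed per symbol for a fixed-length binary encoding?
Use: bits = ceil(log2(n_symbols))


log2(2048) = 11.0
Bracket: 2^10 = 1024 < 2048 <= 2^11 = 2048
So ceil(log2(2048)) = 11

bits = ceil(log2(2048)) = ceil(11.0) = 11 bits


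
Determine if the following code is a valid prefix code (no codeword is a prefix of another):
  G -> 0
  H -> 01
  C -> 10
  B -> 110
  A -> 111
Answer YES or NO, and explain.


Checking each pair (does one codeword prefix another?):
  G='0' vs H='01': prefix -- VIOLATION

NO -- this is NOT a valid prefix code. G (0) is a prefix of H (01).


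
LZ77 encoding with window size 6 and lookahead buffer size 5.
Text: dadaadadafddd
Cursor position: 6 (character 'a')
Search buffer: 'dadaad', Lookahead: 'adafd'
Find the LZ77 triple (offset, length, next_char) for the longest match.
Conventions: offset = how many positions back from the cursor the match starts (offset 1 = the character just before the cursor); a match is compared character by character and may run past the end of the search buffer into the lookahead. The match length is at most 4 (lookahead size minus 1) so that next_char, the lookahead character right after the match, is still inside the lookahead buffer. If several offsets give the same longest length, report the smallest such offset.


Try each offset into the search buffer:
  offset=1 (pos 5, char 'd'): match length 0
  offset=2 (pos 4, char 'a'): match length 3
  offset=3 (pos 3, char 'a'): match length 1
  offset=4 (pos 2, char 'd'): match length 0
  offset=5 (pos 1, char 'a'): match length 3
  offset=6 (pos 0, char 'd'): match length 0
Longest match has length 3, found at offsets 2, 5; take the smallest, offset 2.
next_char = character at position 6 + 3 = 9 -> 'f'

Best match: offset=2, length=3 (matching 'ada' starting at position 4)
LZ77 triple: (2, 3, 'f')


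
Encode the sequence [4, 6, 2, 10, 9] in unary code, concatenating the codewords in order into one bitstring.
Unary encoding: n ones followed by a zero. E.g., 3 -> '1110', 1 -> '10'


Encode each number as n ones followed by a terminating 0:
  4 -> 11110 (5 bits)
  6 -> 1111110 (7 bits)
  2 -> 110 (3 bits)
  10 -> 11111111110 (11 bits)
  9 -> 1111111110 (10 bits)
Total length = 5 + 7 + 3 + 11 + 10 = 36 bits.

Unary([4, 6, 2, 10, 9]) = 111101111110110111111111101111111110 (36 bits)


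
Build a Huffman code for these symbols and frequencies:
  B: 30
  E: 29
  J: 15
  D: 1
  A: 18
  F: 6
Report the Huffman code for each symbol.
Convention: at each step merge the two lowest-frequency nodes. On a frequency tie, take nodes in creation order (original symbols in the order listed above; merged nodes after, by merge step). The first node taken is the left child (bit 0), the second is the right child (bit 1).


Huffman tree construction:
Step 1: Merge D(1) + F(6) = 7
Step 2: Merge (D+F)(7) + J(15) = 22
Step 3: Merge A(18) + ((D+F)+J)(22) = 40
Step 4: Merge E(29) + B(30) = 59
Step 5: Merge (A+((D+F)+J))(40) + (E+B)(59) = 99
Read each symbol's code off the tree from the root (left child = 0, right child = 1).

Codes:
  B: 11 (length 2)
  E: 10 (length 2)
  J: 011 (length 3)
  D: 0100 (length 4)
  A: 00 (length 2)
  F: 0101 (length 4)
Average code length: 227/99 = 2.2929 bits/symbol
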